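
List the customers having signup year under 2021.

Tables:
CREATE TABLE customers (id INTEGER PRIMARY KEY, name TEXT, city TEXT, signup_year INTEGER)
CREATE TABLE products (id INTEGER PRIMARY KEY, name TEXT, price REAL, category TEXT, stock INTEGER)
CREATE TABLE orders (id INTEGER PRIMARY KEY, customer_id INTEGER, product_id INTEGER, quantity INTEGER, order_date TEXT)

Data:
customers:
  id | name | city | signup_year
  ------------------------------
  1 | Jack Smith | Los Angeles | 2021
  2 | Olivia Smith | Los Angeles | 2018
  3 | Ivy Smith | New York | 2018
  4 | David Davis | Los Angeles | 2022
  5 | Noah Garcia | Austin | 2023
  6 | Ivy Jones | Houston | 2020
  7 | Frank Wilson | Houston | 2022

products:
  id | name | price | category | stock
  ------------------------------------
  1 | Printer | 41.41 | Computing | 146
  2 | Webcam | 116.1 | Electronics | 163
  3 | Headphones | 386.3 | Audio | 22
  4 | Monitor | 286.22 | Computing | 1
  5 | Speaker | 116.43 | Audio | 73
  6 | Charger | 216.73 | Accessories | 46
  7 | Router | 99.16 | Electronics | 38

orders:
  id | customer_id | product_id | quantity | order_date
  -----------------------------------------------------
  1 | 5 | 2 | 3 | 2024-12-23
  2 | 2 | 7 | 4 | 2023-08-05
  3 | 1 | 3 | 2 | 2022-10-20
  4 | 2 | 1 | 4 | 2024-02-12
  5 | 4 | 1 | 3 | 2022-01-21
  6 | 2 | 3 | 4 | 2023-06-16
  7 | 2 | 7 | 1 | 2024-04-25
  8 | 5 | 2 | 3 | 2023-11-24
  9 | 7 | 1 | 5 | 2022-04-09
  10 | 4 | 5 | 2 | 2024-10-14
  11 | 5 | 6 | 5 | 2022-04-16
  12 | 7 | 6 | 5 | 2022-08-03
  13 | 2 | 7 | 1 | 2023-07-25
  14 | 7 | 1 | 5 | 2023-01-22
SELECT name, signup_year FROM customers WHERE signup_year < 2021

Execution result:
name | signup_year
Olivia Smith | 2018
Ivy Smith | 2018
Ivy Jones | 2020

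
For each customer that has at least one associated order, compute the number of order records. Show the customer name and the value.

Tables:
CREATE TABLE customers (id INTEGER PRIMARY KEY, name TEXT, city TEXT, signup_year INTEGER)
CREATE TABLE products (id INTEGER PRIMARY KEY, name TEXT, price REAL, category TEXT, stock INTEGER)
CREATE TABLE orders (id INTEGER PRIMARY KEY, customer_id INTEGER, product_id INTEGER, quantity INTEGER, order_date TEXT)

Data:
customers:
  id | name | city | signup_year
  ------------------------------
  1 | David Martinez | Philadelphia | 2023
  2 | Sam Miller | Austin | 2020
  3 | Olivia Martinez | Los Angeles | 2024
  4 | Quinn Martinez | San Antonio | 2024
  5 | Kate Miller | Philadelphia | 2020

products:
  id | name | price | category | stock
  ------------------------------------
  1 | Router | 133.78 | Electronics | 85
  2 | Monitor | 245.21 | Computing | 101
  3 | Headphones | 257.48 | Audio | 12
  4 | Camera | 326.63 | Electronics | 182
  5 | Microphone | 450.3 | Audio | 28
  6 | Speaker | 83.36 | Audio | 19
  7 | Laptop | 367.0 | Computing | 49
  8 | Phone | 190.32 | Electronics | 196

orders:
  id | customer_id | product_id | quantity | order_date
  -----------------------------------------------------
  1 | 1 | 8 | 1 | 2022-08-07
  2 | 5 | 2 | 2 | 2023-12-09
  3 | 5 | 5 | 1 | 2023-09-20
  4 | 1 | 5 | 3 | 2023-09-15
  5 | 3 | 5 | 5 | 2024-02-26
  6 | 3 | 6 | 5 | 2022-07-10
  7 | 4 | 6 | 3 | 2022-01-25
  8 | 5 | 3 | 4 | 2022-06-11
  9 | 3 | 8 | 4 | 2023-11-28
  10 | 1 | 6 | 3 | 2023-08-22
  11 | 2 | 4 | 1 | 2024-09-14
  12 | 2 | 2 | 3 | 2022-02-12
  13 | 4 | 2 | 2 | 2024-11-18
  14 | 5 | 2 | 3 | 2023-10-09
SELECT p.name, COUNT(*) AS n FROM orders c JOIN customers p ON c.customer_id = p.id GROUP BY p.id, p.name

Execution result:
name | n
David Martinez | 3
Sam Miller | 2
Olivia Martinez | 3
Quinn Martinez | 2
Kate Miller | 4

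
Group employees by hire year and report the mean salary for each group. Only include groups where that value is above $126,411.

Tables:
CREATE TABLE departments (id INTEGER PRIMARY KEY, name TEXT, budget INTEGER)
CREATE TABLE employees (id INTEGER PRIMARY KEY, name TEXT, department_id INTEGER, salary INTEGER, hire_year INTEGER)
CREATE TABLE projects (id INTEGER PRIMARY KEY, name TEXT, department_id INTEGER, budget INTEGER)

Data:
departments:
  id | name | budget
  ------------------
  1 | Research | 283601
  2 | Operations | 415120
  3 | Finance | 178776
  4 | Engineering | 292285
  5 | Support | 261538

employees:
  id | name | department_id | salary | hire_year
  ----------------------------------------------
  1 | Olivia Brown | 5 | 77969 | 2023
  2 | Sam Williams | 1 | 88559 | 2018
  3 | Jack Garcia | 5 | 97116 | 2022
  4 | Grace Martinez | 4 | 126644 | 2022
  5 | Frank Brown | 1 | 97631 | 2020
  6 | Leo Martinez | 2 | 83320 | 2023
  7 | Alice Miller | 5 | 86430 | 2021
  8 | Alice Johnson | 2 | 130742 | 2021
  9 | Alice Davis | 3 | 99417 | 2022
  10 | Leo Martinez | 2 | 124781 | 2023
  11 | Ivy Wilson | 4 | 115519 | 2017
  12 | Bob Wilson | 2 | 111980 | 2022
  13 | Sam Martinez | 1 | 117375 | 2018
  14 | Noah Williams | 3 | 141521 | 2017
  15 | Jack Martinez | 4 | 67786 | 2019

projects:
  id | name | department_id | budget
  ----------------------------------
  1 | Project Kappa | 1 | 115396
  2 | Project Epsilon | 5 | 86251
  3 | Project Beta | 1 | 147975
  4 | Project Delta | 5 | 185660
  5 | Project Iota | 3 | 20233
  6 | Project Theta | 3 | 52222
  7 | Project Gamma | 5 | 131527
SELECT hire_year, AVG(salary) AS avg_salary FROM employees GROUP BY hire_year HAVING AVG(salary) > 126411

Execution result:
hire_year | avg_salary
2017 | 128520.00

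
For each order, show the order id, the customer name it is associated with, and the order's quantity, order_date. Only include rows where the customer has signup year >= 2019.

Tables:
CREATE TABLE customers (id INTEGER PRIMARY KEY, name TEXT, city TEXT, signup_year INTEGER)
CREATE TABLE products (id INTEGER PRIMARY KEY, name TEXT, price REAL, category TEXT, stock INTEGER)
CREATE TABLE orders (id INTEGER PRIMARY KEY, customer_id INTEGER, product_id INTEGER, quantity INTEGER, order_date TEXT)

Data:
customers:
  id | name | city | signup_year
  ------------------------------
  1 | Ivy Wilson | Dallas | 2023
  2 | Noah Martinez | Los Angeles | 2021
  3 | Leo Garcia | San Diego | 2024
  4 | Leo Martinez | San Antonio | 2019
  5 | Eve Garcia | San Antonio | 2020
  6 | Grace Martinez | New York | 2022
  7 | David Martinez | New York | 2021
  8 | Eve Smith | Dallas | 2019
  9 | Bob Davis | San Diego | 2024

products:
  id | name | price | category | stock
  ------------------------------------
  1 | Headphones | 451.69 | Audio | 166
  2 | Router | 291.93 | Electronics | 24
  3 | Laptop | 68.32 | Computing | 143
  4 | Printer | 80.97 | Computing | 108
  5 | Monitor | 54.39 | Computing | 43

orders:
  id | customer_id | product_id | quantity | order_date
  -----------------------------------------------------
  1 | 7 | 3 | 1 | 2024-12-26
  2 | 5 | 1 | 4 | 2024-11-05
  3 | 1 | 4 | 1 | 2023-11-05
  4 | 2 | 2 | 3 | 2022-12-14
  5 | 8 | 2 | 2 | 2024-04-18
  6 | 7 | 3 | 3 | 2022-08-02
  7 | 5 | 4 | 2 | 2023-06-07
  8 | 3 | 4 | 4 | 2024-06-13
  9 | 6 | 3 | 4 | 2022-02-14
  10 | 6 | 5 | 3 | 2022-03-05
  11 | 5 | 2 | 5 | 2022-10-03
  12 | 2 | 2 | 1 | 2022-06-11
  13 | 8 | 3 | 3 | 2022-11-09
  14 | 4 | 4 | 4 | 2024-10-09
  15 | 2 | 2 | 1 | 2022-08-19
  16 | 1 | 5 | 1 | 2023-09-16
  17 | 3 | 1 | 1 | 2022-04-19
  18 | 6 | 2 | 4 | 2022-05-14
SELECT c.id, p.name AS customer, c.quantity, c.order_date FROM orders c JOIN customers p ON c.customer_id = p.id WHERE p.signup_year >= 2019

Execution result:
id | customer | quantity | order_date
1 | David Martinez | 1 | 2024-12-26
2 | Eve Garcia | 4 | 2024-11-05
3 | Ivy Wilson | 1 | 2023-11-05
4 | Noah Martinez | 3 | 2022-12-14
5 | Eve Smith | 2 | 2024-04-18
6 | David Martinez | 3 | 2022-08-02
7 | Eve Garcia | 2 | 2023-06-07
8 | Leo Garcia | 4 | 2024-06-13
9 | Grace Martinez | 4 | 2022-02-14
10 | Grace Martinez | 3 | 2022-03-05
11 | Eve Garcia | 5 | 2022-10-03
12 | Noah Martinez | 1 | 2022-06-11
13 | Eve Smith | 3 | 2022-11-09
14 | Leo Martinez | 4 | 2024-10-09
15 | Noah Martinez | 1 | 2022-08-19
16 | Ivy Wilson | 1 | 2023-09-16
17 | Leo Garcia | 1 | 2022-04-19
18 | Grace Martinez | 4 | 2022-05-14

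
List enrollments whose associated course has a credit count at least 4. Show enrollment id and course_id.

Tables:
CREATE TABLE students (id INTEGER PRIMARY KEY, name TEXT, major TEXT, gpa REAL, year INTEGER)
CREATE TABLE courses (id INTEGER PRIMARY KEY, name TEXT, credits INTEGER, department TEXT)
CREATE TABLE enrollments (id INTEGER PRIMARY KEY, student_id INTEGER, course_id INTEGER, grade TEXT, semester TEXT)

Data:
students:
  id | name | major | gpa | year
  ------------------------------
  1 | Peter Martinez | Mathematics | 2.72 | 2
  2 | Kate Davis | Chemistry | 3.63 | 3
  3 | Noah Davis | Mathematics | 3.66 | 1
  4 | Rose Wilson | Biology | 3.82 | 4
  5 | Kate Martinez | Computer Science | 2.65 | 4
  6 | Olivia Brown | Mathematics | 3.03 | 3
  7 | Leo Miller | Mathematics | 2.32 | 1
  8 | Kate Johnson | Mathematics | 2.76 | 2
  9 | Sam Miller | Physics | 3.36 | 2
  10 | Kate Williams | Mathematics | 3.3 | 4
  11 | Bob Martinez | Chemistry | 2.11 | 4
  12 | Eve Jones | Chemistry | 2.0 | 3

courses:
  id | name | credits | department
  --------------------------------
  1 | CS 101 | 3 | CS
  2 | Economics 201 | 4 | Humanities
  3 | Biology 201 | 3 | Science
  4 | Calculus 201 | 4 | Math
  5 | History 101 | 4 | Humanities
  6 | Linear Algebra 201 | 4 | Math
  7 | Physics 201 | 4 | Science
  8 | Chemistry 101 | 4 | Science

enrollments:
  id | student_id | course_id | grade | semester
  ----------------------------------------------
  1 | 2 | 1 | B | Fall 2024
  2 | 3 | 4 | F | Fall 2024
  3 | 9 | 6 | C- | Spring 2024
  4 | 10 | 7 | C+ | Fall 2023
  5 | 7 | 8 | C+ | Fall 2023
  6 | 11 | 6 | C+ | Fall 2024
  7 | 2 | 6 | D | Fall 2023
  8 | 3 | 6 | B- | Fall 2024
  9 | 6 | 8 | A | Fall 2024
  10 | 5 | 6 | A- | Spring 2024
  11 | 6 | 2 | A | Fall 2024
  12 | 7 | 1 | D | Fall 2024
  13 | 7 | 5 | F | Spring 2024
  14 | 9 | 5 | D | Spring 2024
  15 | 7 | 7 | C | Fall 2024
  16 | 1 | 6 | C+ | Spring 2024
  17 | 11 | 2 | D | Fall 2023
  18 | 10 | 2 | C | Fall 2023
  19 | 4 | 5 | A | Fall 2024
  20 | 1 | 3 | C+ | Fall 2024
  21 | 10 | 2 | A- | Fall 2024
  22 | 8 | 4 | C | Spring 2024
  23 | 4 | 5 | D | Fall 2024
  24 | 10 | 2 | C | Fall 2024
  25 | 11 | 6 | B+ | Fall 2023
SELECT id, course_id FROM enrollments WHERE course_id IN (SELECT id FROM courses WHERE credits >= 4)

Execution result:
id | course_id
2 | 4
3 | 6
4 | 7
5 | 8
6 | 6
7 | 6
8 | 6
9 | 8
10 | 6
11 | 2
13 | 5
14 | 5
15 | 7
16 | 6
17 | 2
18 | 2
19 | 5
21 | 2
22 | 4
23 | 5
24 | 2
25 | 6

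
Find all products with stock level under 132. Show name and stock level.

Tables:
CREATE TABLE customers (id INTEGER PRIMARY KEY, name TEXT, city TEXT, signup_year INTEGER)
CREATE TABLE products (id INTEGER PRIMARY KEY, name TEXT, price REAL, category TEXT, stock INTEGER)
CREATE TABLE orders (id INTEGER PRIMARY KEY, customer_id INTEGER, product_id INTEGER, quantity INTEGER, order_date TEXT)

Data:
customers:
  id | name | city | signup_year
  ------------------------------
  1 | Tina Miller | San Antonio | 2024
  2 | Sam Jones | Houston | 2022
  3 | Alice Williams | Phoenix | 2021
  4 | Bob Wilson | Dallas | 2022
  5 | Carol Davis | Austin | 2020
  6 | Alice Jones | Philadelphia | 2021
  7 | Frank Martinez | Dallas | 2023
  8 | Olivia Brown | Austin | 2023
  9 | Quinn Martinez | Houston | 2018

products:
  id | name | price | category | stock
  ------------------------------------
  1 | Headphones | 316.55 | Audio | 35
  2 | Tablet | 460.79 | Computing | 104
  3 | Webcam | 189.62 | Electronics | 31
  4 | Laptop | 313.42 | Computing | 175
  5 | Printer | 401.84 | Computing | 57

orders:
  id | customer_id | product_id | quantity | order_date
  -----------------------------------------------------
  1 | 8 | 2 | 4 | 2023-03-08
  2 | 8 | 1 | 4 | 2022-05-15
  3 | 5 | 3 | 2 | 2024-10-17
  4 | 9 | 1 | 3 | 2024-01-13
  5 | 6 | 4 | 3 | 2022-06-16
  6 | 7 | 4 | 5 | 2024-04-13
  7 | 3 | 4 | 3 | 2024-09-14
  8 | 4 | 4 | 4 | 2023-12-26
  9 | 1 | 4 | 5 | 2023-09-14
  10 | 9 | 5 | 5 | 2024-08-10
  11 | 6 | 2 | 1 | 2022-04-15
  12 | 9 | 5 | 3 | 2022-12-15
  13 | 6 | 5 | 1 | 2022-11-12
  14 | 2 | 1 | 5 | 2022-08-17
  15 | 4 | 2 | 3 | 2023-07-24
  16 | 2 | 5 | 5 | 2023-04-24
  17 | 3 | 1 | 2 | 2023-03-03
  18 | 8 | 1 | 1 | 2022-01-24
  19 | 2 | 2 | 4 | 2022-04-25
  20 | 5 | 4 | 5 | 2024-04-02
SELECT name, stock FROM products WHERE stock < 132

Execution result:
name | stock
Headphones | 35
Tablet | 104
Webcam | 31
Printer | 57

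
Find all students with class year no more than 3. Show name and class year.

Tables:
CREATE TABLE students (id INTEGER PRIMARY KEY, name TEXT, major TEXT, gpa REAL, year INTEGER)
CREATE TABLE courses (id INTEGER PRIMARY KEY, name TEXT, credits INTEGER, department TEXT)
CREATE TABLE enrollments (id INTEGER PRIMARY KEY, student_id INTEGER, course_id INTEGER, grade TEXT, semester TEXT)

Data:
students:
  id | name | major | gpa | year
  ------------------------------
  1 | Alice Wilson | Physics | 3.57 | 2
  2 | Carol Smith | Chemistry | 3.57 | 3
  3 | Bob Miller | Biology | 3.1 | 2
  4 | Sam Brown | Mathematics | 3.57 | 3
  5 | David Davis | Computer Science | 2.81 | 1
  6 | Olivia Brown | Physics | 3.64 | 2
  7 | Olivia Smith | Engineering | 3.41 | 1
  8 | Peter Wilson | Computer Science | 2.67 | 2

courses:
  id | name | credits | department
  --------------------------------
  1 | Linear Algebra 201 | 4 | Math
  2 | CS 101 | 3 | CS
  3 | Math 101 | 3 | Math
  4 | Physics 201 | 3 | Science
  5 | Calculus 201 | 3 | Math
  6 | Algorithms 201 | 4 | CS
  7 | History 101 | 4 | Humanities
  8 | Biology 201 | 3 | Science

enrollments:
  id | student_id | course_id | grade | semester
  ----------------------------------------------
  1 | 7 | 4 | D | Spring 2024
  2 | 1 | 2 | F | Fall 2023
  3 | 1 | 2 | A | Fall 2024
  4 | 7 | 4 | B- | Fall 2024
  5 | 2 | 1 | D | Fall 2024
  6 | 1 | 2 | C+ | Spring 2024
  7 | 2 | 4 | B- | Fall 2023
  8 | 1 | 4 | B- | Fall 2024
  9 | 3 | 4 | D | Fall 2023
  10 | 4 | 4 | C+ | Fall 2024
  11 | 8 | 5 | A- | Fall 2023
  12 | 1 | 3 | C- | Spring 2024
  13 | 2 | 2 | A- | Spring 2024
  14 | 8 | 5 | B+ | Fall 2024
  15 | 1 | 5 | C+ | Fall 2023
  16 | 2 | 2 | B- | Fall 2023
SELECT name, year FROM students WHERE year <= 3

Execution result:
name | year
Alice Wilson | 2
Carol Smith | 3
Bob Miller | 2
Sam Brown | 3
David Davis | 1
Olivia Brown | 2
Olivia Smith | 1
Peter Wilson | 2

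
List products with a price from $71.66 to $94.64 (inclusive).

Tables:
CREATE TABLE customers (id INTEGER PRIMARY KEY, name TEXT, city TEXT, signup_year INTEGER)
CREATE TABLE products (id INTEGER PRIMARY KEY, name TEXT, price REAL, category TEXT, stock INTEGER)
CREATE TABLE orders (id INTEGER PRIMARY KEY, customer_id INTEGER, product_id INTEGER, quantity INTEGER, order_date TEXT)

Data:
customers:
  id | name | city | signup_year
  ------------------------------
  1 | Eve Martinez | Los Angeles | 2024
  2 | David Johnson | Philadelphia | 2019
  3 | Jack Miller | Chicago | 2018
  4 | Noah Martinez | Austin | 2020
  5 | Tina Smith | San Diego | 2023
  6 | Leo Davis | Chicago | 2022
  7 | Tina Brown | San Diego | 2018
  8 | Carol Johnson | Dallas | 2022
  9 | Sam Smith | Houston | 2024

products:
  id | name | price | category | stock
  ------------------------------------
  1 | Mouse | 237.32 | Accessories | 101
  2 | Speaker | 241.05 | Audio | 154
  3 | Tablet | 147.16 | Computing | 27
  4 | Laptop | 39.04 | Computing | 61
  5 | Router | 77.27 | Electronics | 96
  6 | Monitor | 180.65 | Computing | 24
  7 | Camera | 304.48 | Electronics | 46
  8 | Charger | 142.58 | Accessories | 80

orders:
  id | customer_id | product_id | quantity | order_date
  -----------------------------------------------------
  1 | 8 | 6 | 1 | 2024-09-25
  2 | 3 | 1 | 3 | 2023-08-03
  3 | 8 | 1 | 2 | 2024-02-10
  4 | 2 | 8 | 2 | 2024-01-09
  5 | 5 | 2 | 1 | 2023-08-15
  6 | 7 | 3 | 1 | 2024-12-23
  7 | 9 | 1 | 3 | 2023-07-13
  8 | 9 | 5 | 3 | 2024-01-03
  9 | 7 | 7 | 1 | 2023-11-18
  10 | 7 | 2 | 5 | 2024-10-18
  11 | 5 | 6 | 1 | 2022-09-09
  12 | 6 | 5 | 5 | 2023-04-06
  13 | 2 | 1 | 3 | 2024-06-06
SELECT name, price FROM products WHERE price BETWEEN 71.66 AND 94.64

Execution result:
name | price
Router | 77.27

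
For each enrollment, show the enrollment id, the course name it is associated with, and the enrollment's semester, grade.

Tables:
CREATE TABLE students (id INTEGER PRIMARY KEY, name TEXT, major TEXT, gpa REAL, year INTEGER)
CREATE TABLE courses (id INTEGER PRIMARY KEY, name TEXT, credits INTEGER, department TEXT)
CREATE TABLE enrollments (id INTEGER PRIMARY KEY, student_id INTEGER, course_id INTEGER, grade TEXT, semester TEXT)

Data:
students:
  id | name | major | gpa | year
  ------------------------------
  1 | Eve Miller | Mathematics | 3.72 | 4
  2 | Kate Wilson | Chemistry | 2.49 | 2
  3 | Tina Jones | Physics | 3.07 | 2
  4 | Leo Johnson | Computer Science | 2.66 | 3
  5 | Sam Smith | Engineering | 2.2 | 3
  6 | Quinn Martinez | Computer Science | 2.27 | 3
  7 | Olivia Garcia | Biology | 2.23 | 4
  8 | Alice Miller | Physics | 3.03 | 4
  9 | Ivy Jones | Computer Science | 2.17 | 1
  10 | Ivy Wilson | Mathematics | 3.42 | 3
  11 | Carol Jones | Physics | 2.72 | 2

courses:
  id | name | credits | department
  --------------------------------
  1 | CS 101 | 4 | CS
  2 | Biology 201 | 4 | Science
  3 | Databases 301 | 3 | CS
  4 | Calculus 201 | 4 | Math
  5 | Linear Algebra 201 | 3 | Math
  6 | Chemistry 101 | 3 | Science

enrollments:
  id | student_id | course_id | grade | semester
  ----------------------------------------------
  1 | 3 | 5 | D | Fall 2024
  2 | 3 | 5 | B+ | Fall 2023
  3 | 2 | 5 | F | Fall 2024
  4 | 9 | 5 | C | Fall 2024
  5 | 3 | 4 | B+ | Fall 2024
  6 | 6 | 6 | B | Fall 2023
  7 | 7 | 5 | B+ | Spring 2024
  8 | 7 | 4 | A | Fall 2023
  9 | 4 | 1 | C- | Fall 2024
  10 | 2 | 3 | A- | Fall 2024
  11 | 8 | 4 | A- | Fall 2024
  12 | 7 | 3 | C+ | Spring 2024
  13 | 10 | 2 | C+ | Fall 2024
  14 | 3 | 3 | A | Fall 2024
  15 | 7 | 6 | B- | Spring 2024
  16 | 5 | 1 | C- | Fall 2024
SELECT c.id, p.name AS course, c.semester, c.grade FROM enrollments c JOIN courses p ON c.course_id = p.id

Execution result:
id | course | semester | grade
1 | Linear Algebra 201 | Fall 2024 | D
2 | Linear Algebra 201 | Fall 2023 | B+
3 | Linear Algebra 201 | Fall 2024 | F
4 | Linear Algebra 201 | Fall 2024 | C
5 | Calculus 201 | Fall 2024 | B+
6 | Chemistry 101 | Fall 2023 | B
7 | Linear Algebra 201 | Spring 2024 | B+
8 | Calculus 201 | Fall 2023 | A
9 | CS 101 | Fall 2024 | C-
10 | Databases 301 | Fall 2024 | A-
11 | Calculus 201 | Fall 2024 | A-
12 | Databases 301 | Spring 2024 | C+
13 | Biology 201 | Fall 2024 | C+
14 | Databases 301 | Fall 2024 | A
15 | Chemistry 101 | Spring 2024 | B-
16 | CS 101 | Fall 2024 | C-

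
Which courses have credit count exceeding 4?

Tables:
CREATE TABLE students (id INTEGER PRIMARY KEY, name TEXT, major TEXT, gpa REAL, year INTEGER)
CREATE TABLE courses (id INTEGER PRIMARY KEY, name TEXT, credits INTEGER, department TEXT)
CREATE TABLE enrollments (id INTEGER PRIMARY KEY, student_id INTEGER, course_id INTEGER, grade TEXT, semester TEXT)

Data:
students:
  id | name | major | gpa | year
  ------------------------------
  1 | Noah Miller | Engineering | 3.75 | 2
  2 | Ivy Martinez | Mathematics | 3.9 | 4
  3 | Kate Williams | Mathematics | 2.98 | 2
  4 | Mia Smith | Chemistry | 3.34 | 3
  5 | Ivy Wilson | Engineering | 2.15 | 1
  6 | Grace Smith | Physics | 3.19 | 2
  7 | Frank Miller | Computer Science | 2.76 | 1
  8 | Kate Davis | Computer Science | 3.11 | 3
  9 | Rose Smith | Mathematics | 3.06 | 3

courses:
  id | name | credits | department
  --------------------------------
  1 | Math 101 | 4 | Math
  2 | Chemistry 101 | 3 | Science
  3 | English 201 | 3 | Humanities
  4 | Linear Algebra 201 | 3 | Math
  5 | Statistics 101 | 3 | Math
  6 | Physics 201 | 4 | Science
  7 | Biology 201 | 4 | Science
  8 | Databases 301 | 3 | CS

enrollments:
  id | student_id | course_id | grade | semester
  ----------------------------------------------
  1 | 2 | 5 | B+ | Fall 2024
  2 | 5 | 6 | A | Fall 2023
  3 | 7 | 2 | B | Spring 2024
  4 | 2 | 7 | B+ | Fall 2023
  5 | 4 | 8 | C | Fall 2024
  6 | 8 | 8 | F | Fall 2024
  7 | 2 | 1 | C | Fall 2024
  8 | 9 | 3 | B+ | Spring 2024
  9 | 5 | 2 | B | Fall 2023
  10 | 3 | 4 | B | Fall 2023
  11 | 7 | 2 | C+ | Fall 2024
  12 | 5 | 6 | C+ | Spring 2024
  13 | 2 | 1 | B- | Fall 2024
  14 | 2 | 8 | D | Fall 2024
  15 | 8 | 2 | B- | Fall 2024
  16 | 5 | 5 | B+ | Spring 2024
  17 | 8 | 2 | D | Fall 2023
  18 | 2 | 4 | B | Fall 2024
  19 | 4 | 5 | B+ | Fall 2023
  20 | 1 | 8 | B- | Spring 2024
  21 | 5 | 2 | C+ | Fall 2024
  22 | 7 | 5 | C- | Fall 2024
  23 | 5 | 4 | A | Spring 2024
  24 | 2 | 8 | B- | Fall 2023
SELECT name, credits FROM courses WHERE credits > 4

Execution result:
(no rows)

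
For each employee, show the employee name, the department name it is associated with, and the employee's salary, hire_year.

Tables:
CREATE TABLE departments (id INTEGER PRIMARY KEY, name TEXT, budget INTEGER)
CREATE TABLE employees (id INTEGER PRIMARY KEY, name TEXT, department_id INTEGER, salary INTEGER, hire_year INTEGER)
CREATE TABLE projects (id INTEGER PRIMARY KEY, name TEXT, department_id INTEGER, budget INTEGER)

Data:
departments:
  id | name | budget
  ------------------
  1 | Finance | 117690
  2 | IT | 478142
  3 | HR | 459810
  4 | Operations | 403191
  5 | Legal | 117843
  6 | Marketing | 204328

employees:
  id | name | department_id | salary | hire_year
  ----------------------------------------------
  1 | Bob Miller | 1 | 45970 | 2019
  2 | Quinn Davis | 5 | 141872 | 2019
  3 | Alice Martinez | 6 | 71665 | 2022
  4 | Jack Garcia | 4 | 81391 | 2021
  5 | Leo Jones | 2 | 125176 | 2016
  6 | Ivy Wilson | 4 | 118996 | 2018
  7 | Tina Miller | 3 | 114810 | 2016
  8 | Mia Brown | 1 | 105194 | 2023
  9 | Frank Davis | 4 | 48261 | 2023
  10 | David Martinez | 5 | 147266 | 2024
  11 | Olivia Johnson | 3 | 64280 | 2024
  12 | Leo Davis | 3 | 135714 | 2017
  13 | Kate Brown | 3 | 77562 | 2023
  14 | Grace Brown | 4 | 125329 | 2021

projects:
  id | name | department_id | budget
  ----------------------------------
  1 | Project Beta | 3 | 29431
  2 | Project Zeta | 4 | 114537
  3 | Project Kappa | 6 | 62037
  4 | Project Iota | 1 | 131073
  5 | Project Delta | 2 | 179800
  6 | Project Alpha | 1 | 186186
SELECT c.name, p.name AS department, c.salary, c.hire_year FROM employees c JOIN departments p ON c.department_id = p.id

Execution result:
name | department | salary | hire_year
Bob Miller | Finance | 45970 | 2019
Quinn Davis | Legal | 141872 | 2019
Alice Martinez | Marketing | 71665 | 2022
Jack Garcia | Operations | 81391 | 2021
Leo Jones | IT | 125176 | 2016
Ivy Wilson | Operations | 118996 | 2018
Tina Miller | HR | 114810 | 2016
Mia Brown | Finance | 105194 | 2023
Frank Davis | Operations | 48261 | 2023
David Martinez | Legal | 147266 | 2024
Olivia Johnson | HR | 64280 | 2024
Leo Davis | HR | 135714 | 2017
Kate Brown | HR | 77562 | 2023
Grace Brown | Operations | 125329 | 2021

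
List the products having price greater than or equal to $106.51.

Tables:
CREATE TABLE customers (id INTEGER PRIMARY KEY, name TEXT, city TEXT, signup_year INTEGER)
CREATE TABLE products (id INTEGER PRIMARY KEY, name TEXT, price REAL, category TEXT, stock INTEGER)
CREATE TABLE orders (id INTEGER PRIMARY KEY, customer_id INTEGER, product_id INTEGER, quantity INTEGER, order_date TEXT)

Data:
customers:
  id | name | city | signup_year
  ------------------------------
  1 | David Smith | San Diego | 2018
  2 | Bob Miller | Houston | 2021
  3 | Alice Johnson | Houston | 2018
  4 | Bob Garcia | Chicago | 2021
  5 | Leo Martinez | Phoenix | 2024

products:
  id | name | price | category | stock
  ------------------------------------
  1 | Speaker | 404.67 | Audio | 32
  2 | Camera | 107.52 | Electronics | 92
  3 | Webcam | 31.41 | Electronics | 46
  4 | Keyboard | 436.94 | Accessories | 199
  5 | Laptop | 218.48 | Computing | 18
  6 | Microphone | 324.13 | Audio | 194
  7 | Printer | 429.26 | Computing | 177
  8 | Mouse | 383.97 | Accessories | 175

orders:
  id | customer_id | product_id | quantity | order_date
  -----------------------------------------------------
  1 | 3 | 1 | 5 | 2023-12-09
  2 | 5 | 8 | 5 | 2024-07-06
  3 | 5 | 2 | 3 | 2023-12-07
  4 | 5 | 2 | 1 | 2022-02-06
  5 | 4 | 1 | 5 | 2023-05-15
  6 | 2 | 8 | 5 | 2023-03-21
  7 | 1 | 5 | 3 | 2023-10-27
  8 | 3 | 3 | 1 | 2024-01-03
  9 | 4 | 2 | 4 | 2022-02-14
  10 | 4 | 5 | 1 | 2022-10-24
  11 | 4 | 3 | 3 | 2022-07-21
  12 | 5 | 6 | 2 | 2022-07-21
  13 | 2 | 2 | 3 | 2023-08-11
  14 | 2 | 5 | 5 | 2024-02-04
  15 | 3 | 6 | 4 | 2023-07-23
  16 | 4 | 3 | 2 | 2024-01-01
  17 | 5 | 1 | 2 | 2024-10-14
SELECT name, price FROM products WHERE price >= 106.51

Execution result:
name | price
Speaker | 404.67
Camera | 107.52
Keyboard | 436.94
Laptop | 218.48
Microphone | 324.13
Printer | 429.26
Mouse | 383.97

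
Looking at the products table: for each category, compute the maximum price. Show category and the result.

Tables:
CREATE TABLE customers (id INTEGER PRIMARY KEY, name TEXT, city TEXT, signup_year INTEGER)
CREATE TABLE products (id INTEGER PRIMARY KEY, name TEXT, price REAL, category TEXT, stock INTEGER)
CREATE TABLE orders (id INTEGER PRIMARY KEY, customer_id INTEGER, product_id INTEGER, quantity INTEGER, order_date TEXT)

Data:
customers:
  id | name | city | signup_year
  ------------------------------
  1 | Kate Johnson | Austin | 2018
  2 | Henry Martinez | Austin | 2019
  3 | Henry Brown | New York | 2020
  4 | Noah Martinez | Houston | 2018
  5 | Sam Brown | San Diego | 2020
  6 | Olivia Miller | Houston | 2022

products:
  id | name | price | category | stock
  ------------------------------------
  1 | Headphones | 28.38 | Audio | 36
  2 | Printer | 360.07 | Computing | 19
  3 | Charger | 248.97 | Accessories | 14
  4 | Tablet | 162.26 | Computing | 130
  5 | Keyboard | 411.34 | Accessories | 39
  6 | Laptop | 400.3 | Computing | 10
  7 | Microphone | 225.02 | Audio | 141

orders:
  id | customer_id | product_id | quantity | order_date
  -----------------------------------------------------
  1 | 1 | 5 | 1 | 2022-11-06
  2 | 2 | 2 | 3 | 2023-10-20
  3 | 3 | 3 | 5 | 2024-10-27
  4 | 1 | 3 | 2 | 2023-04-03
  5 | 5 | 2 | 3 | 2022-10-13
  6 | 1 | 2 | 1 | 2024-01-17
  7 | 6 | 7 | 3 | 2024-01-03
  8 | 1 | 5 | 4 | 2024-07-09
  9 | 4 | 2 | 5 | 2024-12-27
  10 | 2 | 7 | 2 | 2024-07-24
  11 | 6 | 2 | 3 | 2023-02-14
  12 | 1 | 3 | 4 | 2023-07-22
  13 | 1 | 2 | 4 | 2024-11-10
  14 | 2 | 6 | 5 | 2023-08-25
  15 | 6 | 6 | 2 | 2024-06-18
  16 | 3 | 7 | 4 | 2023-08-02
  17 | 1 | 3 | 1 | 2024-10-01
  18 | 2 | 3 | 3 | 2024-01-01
SELECT category, MAX(price) AS max_price FROM products GROUP BY category

Execution result:
category | max_price
Accessories | 411.34
Audio | 225.02
Computing | 400.30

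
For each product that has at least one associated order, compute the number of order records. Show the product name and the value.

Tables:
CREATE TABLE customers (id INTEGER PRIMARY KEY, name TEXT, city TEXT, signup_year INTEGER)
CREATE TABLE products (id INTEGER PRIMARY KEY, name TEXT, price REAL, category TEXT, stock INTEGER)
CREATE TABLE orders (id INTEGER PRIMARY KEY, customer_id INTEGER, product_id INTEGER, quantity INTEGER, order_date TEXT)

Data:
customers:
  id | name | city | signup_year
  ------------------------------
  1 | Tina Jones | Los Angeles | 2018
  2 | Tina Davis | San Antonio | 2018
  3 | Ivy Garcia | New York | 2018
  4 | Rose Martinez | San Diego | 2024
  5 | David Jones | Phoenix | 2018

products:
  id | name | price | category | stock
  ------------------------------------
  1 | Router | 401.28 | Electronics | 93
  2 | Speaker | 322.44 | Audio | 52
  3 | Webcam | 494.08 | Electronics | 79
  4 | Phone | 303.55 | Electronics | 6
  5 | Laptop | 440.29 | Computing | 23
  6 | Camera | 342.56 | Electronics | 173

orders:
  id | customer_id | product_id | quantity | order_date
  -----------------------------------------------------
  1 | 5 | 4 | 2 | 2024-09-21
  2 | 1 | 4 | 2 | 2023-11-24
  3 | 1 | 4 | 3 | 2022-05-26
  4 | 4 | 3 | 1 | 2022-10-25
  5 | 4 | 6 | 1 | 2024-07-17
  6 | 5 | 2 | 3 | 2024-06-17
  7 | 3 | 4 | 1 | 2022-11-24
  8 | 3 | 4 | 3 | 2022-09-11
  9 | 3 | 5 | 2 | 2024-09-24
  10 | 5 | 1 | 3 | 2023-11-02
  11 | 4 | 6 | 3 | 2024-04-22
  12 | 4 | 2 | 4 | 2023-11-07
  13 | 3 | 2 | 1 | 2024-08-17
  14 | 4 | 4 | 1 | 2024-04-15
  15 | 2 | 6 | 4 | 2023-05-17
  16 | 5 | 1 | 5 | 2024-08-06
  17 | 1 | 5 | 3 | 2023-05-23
SELECT p.name, COUNT(*) AS n FROM orders c JOIN products p ON c.product_id = p.id GROUP BY p.id, p.name

Execution result:
name | n
Router | 2
Speaker | 3
Webcam | 1
Phone | 6
Laptop | 2
Camera | 3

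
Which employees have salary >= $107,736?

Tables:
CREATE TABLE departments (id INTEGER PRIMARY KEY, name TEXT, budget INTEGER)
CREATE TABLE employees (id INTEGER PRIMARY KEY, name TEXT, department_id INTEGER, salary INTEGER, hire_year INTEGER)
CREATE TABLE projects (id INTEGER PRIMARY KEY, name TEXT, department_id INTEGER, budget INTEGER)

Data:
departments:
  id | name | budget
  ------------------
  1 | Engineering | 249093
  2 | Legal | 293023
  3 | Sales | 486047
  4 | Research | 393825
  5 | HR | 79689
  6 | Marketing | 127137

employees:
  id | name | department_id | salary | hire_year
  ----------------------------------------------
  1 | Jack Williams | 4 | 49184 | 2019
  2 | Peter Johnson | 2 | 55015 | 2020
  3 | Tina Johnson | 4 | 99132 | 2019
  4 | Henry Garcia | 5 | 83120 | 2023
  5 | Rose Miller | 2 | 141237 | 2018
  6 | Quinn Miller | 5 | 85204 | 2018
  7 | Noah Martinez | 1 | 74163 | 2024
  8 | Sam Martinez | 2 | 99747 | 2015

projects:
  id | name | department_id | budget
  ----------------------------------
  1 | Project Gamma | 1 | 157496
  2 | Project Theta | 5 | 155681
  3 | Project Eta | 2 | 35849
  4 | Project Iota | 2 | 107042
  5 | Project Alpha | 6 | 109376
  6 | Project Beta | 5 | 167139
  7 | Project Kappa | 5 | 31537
SELECT name, salary FROM employees WHERE salary >= 107736

Execution result:
name | salary
Rose Miller | 141237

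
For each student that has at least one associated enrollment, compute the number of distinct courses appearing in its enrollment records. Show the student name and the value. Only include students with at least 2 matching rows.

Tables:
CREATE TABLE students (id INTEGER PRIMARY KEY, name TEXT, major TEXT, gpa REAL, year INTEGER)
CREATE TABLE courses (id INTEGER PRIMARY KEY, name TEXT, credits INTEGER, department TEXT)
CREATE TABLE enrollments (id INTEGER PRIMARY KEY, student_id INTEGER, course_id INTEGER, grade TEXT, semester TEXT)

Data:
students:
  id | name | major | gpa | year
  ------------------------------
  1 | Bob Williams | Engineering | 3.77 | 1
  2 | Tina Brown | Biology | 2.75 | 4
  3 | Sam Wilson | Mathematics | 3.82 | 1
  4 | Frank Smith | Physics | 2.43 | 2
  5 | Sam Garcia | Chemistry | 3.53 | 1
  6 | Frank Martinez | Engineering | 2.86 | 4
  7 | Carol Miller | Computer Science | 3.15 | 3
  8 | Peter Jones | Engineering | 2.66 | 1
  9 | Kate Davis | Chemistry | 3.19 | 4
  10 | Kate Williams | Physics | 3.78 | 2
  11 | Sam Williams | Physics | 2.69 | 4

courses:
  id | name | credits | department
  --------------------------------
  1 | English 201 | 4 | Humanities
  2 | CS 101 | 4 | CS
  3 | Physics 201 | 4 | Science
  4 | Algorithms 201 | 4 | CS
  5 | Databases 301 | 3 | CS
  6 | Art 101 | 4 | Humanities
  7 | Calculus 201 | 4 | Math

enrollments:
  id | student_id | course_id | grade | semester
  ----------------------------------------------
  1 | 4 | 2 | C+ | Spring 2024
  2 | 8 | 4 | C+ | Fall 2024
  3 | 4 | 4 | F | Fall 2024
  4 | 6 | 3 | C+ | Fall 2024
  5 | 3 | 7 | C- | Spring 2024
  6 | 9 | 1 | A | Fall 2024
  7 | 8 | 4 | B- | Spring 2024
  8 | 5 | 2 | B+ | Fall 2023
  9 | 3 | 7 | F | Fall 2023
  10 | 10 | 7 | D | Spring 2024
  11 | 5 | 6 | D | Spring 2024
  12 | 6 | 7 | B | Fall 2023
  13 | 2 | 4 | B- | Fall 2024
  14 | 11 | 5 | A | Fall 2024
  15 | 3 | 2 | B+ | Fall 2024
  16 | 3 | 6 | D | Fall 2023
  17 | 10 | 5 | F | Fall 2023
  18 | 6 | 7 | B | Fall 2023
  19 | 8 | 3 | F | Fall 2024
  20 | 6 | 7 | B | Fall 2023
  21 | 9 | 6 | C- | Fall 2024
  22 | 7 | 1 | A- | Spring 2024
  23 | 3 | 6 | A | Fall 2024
SELECT p.name, COUNT(DISTINCT c.course_id) AS distinct_course_count FROM enrollments c JOIN students p ON c.student_id = p.id GROUP BY p.id, p.name HAVING COUNT(*) >= 2

Execution result:
name | distinct_course_count
Sam Wilson | 3
Frank Smith | 2
Sam Garcia | 2
Frank Martinez | 2
Peter Jones | 2
Kate Davis | 2
Kate Williams | 2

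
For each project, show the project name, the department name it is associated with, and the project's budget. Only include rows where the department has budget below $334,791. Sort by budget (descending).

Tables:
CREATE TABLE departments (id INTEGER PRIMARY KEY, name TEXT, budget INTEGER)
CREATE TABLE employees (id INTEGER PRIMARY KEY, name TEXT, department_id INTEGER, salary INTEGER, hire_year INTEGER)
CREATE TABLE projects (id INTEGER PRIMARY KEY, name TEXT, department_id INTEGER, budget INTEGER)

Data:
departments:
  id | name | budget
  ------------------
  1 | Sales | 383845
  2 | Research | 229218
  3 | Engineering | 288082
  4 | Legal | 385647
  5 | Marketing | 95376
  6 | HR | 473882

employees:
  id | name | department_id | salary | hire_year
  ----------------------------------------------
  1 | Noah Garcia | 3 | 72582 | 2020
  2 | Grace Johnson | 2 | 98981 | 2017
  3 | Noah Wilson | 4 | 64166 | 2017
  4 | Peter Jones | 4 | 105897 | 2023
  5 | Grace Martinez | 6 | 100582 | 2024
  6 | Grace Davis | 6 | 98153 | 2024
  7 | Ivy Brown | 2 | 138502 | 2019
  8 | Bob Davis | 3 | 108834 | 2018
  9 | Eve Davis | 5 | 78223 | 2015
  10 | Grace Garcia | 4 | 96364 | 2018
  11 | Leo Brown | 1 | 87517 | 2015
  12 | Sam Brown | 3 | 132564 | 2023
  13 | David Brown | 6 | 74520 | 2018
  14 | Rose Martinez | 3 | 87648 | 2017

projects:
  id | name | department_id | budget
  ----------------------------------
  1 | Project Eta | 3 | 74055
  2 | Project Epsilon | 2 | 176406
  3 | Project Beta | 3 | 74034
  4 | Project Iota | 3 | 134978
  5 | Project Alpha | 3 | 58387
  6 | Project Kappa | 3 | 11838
SELECT c.name, p.name AS department, c.budget FROM projects c JOIN departments p ON c.department_id = p.id WHERE p.budget < 334791 ORDER BY c.budget DESC

Execution result:
name | department | budget
Project Epsilon | Research | 176406
Project Iota | Engineering | 134978
Project Eta | Engineering | 74055
Project Beta | Engineering | 74034
Project Alpha | Engineering | 58387
Project Kappa | Engineering | 11838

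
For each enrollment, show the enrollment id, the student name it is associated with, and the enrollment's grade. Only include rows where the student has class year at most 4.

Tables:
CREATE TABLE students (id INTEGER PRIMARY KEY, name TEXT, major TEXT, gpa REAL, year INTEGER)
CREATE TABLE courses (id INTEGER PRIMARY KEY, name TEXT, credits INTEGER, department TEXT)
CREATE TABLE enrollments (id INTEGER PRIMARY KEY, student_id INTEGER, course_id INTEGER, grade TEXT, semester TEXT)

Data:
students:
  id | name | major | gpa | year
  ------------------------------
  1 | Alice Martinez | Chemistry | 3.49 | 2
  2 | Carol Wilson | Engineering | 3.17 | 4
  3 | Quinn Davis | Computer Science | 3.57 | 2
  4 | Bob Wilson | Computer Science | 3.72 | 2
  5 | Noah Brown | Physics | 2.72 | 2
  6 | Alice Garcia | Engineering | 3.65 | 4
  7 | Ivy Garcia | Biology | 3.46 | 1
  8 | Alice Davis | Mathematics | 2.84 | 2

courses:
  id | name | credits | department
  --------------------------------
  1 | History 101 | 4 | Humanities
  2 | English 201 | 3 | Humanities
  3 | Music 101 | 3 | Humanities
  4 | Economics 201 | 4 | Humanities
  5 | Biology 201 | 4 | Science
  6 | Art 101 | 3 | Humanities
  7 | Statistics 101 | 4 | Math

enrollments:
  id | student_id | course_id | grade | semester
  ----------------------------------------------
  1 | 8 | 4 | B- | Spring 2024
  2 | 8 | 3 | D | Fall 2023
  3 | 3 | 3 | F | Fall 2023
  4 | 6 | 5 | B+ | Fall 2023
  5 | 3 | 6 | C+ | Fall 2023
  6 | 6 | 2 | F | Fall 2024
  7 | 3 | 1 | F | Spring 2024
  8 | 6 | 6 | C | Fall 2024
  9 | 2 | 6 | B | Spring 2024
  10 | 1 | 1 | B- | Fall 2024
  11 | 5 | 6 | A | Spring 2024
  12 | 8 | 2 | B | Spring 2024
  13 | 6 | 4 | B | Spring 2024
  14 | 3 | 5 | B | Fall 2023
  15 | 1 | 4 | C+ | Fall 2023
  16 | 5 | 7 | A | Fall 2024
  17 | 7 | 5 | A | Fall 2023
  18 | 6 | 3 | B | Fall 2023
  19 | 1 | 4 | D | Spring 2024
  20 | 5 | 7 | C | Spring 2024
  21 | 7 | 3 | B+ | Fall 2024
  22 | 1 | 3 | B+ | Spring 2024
SELECT c.id, p.name AS student, c.grade FROM enrollments c JOIN students p ON c.student_id = p.id WHERE p.year <= 4

Execution result:
id | student | grade
1 | Alice Davis | B-
2 | Alice Davis | D
3 | Quinn Davis | F
4 | Alice Garcia | B+
5 | Quinn Davis | C+
6 | Alice Garcia | F
7 | Quinn Davis | F
8 | Alice Garcia | C
9 | Carol Wilson | B
10 | Alice Martinez | B-
11 | Noah Brown | A
12 | Alice Davis | B
13 | Alice Garcia | B
14 | Quinn Davis | B
15 | Alice Martinez | C+
16 | Noah Brown | A
17 | Ivy Garcia | A
18 | Alice Garcia | B
19 | Alice Martinez | D
20 | Noah Brown | C
21 | Ivy Garcia | B+
22 | Alice Martinez | B+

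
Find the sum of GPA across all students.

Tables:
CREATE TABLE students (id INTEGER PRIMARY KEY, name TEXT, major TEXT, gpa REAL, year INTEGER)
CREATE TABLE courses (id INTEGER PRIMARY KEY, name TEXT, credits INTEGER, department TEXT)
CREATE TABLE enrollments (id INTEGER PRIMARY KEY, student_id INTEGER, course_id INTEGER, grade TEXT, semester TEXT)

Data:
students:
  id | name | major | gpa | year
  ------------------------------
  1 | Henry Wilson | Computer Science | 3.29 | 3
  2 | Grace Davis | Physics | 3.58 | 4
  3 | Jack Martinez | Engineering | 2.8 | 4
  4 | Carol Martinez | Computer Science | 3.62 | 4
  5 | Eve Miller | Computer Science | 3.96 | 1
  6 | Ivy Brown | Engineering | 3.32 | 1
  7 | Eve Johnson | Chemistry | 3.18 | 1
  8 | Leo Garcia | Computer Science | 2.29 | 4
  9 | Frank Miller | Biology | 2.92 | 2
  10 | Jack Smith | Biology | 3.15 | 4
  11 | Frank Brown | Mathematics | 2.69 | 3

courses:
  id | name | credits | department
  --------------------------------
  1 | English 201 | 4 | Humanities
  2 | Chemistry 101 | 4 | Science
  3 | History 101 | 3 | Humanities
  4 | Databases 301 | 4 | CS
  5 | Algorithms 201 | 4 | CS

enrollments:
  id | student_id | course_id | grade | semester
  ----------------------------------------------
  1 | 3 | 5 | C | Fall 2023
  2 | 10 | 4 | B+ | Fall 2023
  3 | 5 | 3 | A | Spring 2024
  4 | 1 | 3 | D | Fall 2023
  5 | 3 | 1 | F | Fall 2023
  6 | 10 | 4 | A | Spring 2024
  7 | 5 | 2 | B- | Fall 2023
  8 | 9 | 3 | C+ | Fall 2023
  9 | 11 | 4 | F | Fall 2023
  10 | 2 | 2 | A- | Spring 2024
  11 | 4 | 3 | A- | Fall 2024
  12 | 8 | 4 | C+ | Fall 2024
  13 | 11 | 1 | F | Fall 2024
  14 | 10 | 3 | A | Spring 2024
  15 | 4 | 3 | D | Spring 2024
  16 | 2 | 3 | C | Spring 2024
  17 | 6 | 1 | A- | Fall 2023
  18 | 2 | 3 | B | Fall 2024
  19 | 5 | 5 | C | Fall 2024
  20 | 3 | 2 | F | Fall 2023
SELECT SUM(gpa) FROM students

Execution result:
34.80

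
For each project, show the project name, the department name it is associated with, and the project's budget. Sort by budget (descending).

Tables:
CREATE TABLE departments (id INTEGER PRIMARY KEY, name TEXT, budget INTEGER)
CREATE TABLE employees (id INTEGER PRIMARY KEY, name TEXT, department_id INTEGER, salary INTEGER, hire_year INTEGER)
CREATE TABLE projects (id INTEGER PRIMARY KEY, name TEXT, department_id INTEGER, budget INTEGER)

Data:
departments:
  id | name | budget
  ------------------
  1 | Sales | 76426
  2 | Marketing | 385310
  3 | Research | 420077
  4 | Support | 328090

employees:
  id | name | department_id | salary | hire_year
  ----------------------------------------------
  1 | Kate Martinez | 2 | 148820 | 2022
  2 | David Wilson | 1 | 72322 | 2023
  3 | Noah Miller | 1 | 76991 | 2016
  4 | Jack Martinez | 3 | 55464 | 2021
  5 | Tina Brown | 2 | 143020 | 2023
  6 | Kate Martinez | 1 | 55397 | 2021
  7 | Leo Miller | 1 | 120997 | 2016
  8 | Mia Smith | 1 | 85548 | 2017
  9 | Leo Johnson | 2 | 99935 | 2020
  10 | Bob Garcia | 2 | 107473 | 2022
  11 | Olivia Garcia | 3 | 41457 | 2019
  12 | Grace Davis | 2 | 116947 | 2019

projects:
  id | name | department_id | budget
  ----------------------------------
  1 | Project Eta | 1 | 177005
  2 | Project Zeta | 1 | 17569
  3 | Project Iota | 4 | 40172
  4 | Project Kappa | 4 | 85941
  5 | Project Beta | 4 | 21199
SELECT c.name, p.name AS department, c.budget FROM projects c JOIN departments p ON c.department_id = p.id ORDER BY c.budget DESC

Execution result:
name | department | budget
Project Eta | Sales | 177005
Project Kappa | Support | 85941
Project Iota | Support | 40172
Project Beta | Support | 21199
Project Zeta | Sales | 17569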